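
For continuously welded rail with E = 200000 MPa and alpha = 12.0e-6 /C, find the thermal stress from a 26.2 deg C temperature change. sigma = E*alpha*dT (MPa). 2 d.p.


sigma = E * alpha * dT
sigma = 200000 * 12.0e-6 * 26.2
sigma = 2.4 * 26.2
sigma = 62.88 MPa

62.88


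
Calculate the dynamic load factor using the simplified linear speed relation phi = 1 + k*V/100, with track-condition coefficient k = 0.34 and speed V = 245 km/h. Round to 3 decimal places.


phi = 1 + k * V / 100
phi = 1 + 0.34 * 245 / 100
phi = 1 + 0.833
phi = 1.833

1.833


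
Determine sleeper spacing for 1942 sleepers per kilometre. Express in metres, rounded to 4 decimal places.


Spacing = 1000 m / number of sleepers
Spacing = 1000 / 1942
Spacing = 0.5149 m

0.5149


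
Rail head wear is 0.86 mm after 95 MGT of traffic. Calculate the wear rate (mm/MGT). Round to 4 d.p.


Wear rate = total wear / cumulative tonnage
Rate = 0.86 / 95
Rate = 0.0091 mm/MGT

0.0091


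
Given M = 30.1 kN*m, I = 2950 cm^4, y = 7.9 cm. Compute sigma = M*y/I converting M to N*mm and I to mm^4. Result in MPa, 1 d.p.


Convert units:
M = 30.1 kN*m = 30100000 N*mm
y = 7.9 cm = 79 mm
I = 2950 cm^4 = 29500000 mm^4
sigma = 30100000 * 79 / 29500000
sigma = 80.6 MPa

80.6


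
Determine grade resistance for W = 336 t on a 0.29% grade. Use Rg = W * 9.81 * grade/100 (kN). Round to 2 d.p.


Rg = W * 9.81 * grade / 100
Rg = 336 * 9.81 * 0.29 / 100
Rg = 3296.16 * 0.0029
Rg = 9.56 kN

9.56


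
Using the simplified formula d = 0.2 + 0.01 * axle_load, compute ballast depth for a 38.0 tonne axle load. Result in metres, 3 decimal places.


d = 0.2 + 0.01 * 38.0
d = 0.2 + 0.38
d = 0.580 m

0.580


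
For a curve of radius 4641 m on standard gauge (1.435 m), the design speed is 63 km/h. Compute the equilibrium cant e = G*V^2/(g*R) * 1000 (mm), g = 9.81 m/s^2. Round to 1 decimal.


Convert speed: V = 63 / 3.6 = 17.5 m/s
Apply formula: e = 1.435 * 17.5^2 / (9.81 * 4641)
e = 1.435 * 306.25 / 45528.21
e = 0.009653 m = 9.7 mm

9.7


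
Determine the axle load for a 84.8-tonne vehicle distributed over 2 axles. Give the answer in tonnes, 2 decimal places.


Load per axle = total weight / number of axles
Load = 84.8 / 2
Load = 42.40 tonnes

42.40


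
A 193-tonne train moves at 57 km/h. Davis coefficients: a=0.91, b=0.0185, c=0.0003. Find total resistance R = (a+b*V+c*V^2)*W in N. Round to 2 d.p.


b*V = 0.0185 * 57 = 1.0545
c*V^2 = 0.0003 * 3249 = 0.9747
R_per_t = 0.91 + 1.0545 + 0.9747 = 2.9392 N/t
R_total = 2.9392 * 193 = 567.27 N

567.27


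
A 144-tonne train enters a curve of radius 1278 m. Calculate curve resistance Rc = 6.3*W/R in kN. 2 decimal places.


Rc = 6.3 * W / R
Rc = 6.3 * 144 / 1278
Rc = 907.2 / 1278
Rc = 0.71 kN

0.71


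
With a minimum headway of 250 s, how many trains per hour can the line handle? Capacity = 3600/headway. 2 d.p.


Capacity = 3600 / headway
Capacity = 3600 / 250
Capacity = 14.40 trains/hour

14.40


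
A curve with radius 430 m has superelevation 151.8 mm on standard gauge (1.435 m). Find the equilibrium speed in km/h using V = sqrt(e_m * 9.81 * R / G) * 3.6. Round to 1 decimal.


Convert cant: e = 151.8 mm = 0.1518 m
V_ms = sqrt(0.1518 * 9.81 * 430 / 1.435)
V_ms = sqrt(446.22853) = 21.1241 m/s
V = 21.1241 * 3.6 = 76.0 km/h

76.0


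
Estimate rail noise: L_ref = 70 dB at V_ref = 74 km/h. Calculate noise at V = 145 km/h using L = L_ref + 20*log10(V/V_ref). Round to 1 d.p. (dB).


V/V_ref = 145 / 74 = 1.959459
log10(1.959459) = 0.292136
20 * 0.292136 = 5.8427
L = 70 + 5.8427 = 75.8 dB

75.8


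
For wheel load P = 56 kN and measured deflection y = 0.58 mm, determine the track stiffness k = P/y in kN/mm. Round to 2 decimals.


Track stiffness k = P / y
k = 56 / 0.58
k = 96.55 kN/mm

96.55


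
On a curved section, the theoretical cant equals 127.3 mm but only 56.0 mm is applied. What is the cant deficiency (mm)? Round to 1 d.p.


Cant deficiency = equilibrium cant - actual cant
CD = 127.3 - 56.0
CD = 71.3 mm

71.3


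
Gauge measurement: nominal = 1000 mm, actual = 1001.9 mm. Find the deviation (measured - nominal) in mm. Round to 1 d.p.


Deviation = measured - nominal
Deviation = 1001.9 - 1000
Deviation = 1.9 mm

1.9


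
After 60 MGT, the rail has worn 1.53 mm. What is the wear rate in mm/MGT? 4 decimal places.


Wear rate = total wear / cumulative tonnage
Rate = 1.53 / 60
Rate = 0.0255 mm/MGT

0.0255


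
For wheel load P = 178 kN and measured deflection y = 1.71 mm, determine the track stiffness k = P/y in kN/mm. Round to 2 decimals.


Track stiffness k = P / y
k = 178 / 1.71
k = 104.09 kN/mm

104.09


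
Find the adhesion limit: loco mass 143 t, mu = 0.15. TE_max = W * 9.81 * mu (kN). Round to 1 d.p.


TE_max = W * g * mu
TE_max = 143 * 9.81 * 0.15
TE_max = 1402.83 * 0.15
TE_max = 210.4 kN

210.4


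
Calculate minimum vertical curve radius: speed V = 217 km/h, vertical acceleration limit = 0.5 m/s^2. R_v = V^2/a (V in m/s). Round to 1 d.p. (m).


Convert speed: V = 217 / 3.6 = 60.2778 m/s
V^2 = 3633.4105 m^2/s^2
R_v = 3633.4105 / 0.5
R_v = 7266.8 m

7266.8


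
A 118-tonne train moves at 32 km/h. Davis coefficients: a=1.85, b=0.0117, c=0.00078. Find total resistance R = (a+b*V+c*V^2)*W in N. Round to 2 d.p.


b*V = 0.0117 * 32 = 0.3744
c*V^2 = 0.00078 * 1024 = 0.79872
R_per_t = 1.85 + 0.3744 + 0.79872 = 3.02312 N/t
R_total = 3.02312 * 118 = 356.73 N

356.73


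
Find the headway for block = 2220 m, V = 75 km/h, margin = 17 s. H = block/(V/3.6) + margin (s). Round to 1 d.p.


V = 75 / 3.6 = 20.8333 m/s
Block traversal time = 2220 / 20.8333 = 106.56 s
Headway = 106.56 + 17
Headway = 123.6 s

123.6


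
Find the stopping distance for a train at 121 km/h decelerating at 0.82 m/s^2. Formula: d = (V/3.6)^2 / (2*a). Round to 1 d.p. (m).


Convert speed: V = 121 / 3.6 = 33.6111 m/s
V^2 = 1129.7068
d = 1129.7068 / (2 * 0.82)
d = 1129.7068 / 1.64
d = 688.8 m

688.8


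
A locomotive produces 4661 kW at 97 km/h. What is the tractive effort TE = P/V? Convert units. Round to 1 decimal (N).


Convert: P = 4661 kW = 4661000 W
V = 97 / 3.6 = 26.9444 m/s
TE = 4661000 / 26.9444
TE = 172985.6 N

172985.6


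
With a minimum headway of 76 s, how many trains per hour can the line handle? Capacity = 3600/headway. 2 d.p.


Capacity = 3600 / headway
Capacity = 3600 / 76
Capacity = 47.37 trains/hour

47.37


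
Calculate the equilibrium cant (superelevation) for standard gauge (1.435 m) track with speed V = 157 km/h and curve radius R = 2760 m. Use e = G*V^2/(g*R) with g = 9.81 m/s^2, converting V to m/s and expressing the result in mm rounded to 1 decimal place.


Convert speed: V = 157 / 3.6 = 43.6111 m/s
Apply formula: e = 1.435 * 43.6111^2 / (9.81 * 2760)
e = 1.435 * 1901.929 / 27075.6
e = 0.100802 m = 100.8 mm

100.8


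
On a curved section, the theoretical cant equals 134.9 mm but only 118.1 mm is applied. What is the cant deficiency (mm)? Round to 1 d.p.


Cant deficiency = equilibrium cant - actual cant
CD = 134.9 - 118.1
CD = 16.8 mm

16.8


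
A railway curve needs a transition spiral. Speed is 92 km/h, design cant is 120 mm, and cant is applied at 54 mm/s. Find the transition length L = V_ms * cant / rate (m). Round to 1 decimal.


Convert speed: V = 92 / 3.6 = 25.5556 m/s
L = 25.5556 * 120 / 54
L = 3066.6667 / 54
L = 56.8 m

56.8


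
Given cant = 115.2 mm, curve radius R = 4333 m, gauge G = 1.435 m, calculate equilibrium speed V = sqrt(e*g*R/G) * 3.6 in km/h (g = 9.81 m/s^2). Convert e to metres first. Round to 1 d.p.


Convert cant: e = 115.2 mm = 0.1152 m
V_ms = sqrt(0.1152 * 9.81 * 4333 / 1.435)
V_ms = sqrt(3412.386966) = 58.4156 m/s
V = 58.4156 * 3.6 = 210.3 km/h

210.3


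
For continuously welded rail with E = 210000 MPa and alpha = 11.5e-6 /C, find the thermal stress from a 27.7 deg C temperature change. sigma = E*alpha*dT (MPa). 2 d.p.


sigma = E * alpha * dT
sigma = 210000 * 11.5e-6 * 27.7
sigma = 2.415 * 27.7
sigma = 66.90 MPa

66.90


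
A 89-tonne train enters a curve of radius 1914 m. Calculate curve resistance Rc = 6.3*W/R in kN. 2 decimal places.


Rc = 6.3 * W / R
Rc = 6.3 * 89 / 1914
Rc = 560.7 / 1914
Rc = 0.29 kN

0.29


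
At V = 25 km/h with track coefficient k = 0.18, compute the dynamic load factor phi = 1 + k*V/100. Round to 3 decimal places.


phi = 1 + k * V / 100
phi = 1 + 0.18 * 25 / 100
phi = 1 + 0.045
phi = 1.045

1.045


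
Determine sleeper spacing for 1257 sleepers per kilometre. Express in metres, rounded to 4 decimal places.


Spacing = 1000 m / number of sleepers
Spacing = 1000 / 1257
Spacing = 0.7955 m

0.7955


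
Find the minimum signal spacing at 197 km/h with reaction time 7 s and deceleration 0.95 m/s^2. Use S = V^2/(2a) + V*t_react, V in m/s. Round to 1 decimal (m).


V = 197 / 3.6 = 54.7222 m/s
Braking distance = 54.7222^2 / (2*0.95) = 1576.064 m
Sighting distance = 54.7222 * 7 = 383.0556 m
S = 1576.064 + 383.0556 = 1959.1 m

1959.1


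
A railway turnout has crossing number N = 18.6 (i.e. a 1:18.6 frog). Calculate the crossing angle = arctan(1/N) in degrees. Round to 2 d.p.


1/N = 1/18.6 = 0.053763
angle = arctan(0.053763) = 0.053712 rad
angle = 0.053712 * 180/pi = 3.08 degrees

3.08


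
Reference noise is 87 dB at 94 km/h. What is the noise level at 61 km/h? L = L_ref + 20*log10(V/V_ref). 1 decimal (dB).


V/V_ref = 61 / 94 = 0.648936
log10(0.648936) = -0.187798
20 * -0.187798 = -3.756
L = 87 + -3.756 = 83.2 dB

83.2


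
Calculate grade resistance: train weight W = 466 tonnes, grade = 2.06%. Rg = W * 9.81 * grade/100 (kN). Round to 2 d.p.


Rg = W * 9.81 * grade / 100
Rg = 466 * 9.81 * 2.06 / 100
Rg = 4571.46 * 0.0206
Rg = 94.17 kN

94.17


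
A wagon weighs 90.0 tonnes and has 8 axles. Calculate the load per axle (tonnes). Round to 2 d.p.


Load per axle = total weight / number of axles
Load = 90.0 / 8
Load = 11.25 tonnes

11.25


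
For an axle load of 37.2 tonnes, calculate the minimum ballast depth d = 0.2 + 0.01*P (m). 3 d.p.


d = 0.2 + 0.01 * 37.2
d = 0.2 + 0.372
d = 0.572 m

0.572


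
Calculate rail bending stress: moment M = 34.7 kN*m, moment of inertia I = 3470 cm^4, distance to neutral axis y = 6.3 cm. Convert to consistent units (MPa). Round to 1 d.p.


Convert units:
M = 34.7 kN*m = 34700000 N*mm
y = 6.3 cm = 63 mm
I = 3470 cm^4 = 34700000 mm^4
sigma = 34700000 * 63 / 34700000
sigma = 63.0 MPa

63.0


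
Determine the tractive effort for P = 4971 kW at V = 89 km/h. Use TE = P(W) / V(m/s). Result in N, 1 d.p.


Convert: P = 4971 kW = 4971000 W
V = 89 / 3.6 = 24.7222 m/s
TE = 4971000 / 24.7222
TE = 201074.2 N

201074.2


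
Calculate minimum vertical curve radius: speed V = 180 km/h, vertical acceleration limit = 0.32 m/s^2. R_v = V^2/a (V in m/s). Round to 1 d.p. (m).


Convert speed: V = 180 / 3.6 = 50.0 m/s
V^2 = 2500.0 m^2/s^2
R_v = 2500.0 / 0.32
R_v = 7812.5 m

7812.5


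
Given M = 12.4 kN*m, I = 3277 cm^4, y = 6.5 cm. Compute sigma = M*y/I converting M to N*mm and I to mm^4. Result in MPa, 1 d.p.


Convert units:
M = 12.4 kN*m = 12400000 N*mm
y = 6.5 cm = 65 mm
I = 3277 cm^4 = 32770000 mm^4
sigma = 12400000 * 65 / 32770000
sigma = 24.6 MPa

24.6


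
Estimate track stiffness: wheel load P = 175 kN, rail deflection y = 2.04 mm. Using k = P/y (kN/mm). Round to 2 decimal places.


Track stiffness k = P / y
k = 175 / 2.04
k = 85.78 kN/mm

85.78


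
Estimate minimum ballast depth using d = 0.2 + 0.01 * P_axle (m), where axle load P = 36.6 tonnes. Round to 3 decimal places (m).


d = 0.2 + 0.01 * 36.6
d = 0.2 + 0.366
d = 0.566 m

0.566


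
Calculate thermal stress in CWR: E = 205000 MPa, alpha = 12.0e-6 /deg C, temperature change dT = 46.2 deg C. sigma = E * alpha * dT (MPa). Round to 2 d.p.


sigma = E * alpha * dT
sigma = 205000 * 12.0e-6 * 46.2
sigma = 2.46 * 46.2
sigma = 113.65 MPa

113.65


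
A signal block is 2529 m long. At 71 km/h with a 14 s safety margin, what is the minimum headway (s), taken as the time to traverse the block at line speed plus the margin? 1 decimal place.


V = 71 / 3.6 = 19.7222 m/s
Block traversal time = 2529 / 19.7222 = 128.231 s
Headway = 128.231 + 14
Headway = 142.2 s

142.2


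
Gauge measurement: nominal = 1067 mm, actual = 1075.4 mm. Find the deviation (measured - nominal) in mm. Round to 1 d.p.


Deviation = measured - nominal
Deviation = 1075.4 - 1067
Deviation = 8.4 mm

8.4


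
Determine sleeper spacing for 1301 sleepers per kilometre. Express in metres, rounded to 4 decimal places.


Spacing = 1000 m / number of sleepers
Spacing = 1000 / 1301
Spacing = 0.7686 m

0.7686


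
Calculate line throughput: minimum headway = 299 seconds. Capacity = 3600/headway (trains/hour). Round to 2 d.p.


Capacity = 3600 / headway
Capacity = 3600 / 299
Capacity = 12.04 trains/hour

12.04


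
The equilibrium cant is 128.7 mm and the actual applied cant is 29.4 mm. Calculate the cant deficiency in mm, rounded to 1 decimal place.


Cant deficiency = equilibrium cant - actual cant
CD = 128.7 - 29.4
CD = 99.3 mm

99.3


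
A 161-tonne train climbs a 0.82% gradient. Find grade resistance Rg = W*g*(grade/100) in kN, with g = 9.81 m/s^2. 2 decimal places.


Rg = W * 9.81 * grade / 100
Rg = 161 * 9.81 * 0.82 / 100
Rg = 1579.41 * 0.0082
Rg = 12.95 kN

12.95


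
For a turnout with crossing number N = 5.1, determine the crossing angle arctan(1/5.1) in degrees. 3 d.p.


1/N = 1/5.1 = 0.196078
angle = arctan(0.196078) = 0.193622 rad
angle = 0.193622 * 180/pi = 11.094 degrees

11.094


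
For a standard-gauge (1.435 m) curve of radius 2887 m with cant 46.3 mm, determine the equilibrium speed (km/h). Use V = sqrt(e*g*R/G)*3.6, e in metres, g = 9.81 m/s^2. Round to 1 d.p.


Convert cant: e = 46.3 mm = 0.0463 m
V_ms = sqrt(0.0463 * 9.81 * 2887 / 1.435)
V_ms = sqrt(913.786802) = 30.2289 m/s
V = 30.2289 * 3.6 = 108.8 km/h

108.8


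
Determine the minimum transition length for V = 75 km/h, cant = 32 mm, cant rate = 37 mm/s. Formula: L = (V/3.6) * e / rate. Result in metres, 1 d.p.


Convert speed: V = 75 / 3.6 = 20.8333 m/s
L = 20.8333 * 32 / 37
L = 666.6667 / 37
L = 18.0 m

18.0


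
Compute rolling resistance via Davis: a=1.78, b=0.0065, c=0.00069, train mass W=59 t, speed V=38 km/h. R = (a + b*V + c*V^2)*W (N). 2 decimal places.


b*V = 0.0065 * 38 = 0.247
c*V^2 = 0.00069 * 1444 = 0.99636
R_per_t = 1.78 + 0.247 + 0.99636 = 3.02336 N/t
R_total = 3.02336 * 59 = 178.38 N

178.38


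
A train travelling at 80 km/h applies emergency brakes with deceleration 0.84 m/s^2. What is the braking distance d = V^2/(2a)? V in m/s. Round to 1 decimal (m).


Convert speed: V = 80 / 3.6 = 22.2222 m/s
V^2 = 493.8272
d = 493.8272 / (2 * 0.84)
d = 493.8272 / 1.68
d = 293.9 m

293.9


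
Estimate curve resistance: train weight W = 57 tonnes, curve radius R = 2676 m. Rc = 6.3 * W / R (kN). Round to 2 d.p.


Rc = 6.3 * W / R
Rc = 6.3 * 57 / 2676
Rc = 359.1 / 2676
Rc = 0.13 kN

0.13


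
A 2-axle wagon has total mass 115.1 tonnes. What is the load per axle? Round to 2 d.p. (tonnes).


Load per axle = total weight / number of axles
Load = 115.1 / 2
Load = 57.55 tonnes

57.55


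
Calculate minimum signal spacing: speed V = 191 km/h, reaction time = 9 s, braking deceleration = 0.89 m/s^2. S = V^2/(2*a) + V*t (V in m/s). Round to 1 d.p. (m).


V = 191 / 3.6 = 53.0556 m/s
Braking distance = 53.0556^2 / (2*0.89) = 1581.4 m
Sighting distance = 53.0556 * 9 = 477.5 m
S = 1581.4 + 477.5 = 2058.9 m

2058.9


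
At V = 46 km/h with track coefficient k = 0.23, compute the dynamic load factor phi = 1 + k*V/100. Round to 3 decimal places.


phi = 1 + k * V / 100
phi = 1 + 0.23 * 46 / 100
phi = 1 + 0.1058
phi = 1.106

1.106


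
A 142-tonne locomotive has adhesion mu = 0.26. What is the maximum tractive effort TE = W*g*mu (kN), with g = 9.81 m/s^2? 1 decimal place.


TE_max = W * g * mu
TE_max = 142 * 9.81 * 0.26
TE_max = 1393.02 * 0.26
TE_max = 362.2 kN

362.2


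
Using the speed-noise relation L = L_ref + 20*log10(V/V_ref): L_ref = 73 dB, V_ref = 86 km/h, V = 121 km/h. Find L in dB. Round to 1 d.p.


V/V_ref = 121 / 86 = 1.406977
log10(1.406977) = 0.148287
20 * 0.148287 = 2.9657
L = 73 + 2.9657 = 76.0 dB

76.0


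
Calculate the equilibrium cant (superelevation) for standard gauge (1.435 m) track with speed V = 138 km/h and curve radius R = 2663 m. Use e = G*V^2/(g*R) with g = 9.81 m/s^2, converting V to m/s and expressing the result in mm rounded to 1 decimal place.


Convert speed: V = 138 / 3.6 = 38.3333 m/s
Apply formula: e = 1.435 * 38.3333^2 / (9.81 * 2663)
e = 1.435 * 1469.4444 / 26124.03
e = 0.080717 m = 80.7 mm

80.7


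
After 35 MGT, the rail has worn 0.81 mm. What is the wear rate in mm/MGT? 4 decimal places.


Wear rate = total wear / cumulative tonnage
Rate = 0.81 / 35
Rate = 0.0231 mm/MGT

0.0231


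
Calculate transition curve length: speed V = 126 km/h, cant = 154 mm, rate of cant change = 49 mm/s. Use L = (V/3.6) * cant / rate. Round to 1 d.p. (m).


Convert speed: V = 126 / 3.6 = 35.0 m/s
L = 35.0 * 154 / 49
L = 5390.0 / 49
L = 110.0 m

110.0


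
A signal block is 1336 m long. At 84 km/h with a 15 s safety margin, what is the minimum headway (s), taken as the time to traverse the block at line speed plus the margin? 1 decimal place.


V = 84 / 3.6 = 23.3333 m/s
Block traversal time = 1336 / 23.3333 = 57.2571 s
Headway = 57.2571 + 15
Headway = 72.3 s

72.3


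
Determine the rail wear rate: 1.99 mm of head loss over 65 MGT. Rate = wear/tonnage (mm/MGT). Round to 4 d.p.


Wear rate = total wear / cumulative tonnage
Rate = 1.99 / 65
Rate = 0.0306 mm/MGT

0.0306


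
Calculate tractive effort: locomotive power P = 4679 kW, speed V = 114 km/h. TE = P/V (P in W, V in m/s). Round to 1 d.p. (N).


Convert: P = 4679 kW = 4679000 W
V = 114 / 3.6 = 31.6667 m/s
TE = 4679000 / 31.6667
TE = 147757.9 N

147757.9


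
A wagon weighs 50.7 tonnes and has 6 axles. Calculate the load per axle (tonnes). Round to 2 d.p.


Load per axle = total weight / number of axles
Load = 50.7 / 6
Load = 8.45 tonnes

8.45


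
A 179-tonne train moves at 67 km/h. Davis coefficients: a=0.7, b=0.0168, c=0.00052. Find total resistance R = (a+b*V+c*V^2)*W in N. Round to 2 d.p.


b*V = 0.0168 * 67 = 1.1256
c*V^2 = 0.00052 * 4489 = 2.33428
R_per_t = 0.7 + 1.1256 + 2.33428 = 4.15988 N/t
R_total = 4.15988 * 179 = 744.62 N

744.62


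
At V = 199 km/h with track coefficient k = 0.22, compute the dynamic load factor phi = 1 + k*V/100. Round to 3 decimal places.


phi = 1 + k * V / 100
phi = 1 + 0.22 * 199 / 100
phi = 1 + 0.4378
phi = 1.438

1.438


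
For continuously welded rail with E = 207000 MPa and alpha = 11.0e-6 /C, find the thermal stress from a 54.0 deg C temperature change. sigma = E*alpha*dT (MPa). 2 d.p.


sigma = E * alpha * dT
sigma = 207000 * 11.0e-6 * 54.0
sigma = 2.277 * 54.0
sigma = 122.96 MPa

122.96


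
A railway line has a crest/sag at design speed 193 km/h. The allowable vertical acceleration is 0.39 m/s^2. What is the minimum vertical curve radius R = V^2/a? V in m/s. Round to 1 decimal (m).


Convert speed: V = 193 / 3.6 = 53.6111 m/s
V^2 = 2874.1512 m^2/s^2
R_v = 2874.1512 / 0.39
R_v = 7369.6 m

7369.6


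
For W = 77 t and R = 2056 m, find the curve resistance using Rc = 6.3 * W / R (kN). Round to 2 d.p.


Rc = 6.3 * W / R
Rc = 6.3 * 77 / 2056
Rc = 485.1 / 2056
Rc = 0.24 kN

0.24


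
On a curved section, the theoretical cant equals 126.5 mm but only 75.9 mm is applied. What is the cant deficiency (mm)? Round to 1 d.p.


Cant deficiency = equilibrium cant - actual cant
CD = 126.5 - 75.9
CD = 50.6 mm

50.6


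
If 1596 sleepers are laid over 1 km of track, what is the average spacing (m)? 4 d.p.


Spacing = 1000 m / number of sleepers
Spacing = 1000 / 1596
Spacing = 0.6266 m

0.6266


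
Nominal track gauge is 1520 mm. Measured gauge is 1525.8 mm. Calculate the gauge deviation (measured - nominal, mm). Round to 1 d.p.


Deviation = measured - nominal
Deviation = 1525.8 - 1520
Deviation = 5.8 mm

5.8


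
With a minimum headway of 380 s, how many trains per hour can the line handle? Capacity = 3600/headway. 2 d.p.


Capacity = 3600 / headway
Capacity = 3600 / 380
Capacity = 9.47 trains/hour

9.47


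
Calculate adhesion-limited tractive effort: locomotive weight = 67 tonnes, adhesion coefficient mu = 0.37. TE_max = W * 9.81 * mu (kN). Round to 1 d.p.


TE_max = W * g * mu
TE_max = 67 * 9.81 * 0.37
TE_max = 657.27 * 0.37
TE_max = 243.2 kN

243.2


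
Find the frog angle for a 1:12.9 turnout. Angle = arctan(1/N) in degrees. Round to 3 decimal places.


1/N = 1/12.9 = 0.077519
angle = arctan(0.077519) = 0.077365 rad
angle = 0.077365 * 180/pi = 4.433 degrees

4.433


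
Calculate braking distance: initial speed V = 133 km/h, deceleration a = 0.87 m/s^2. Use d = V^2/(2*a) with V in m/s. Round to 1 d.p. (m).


Convert speed: V = 133 / 3.6 = 36.9444 m/s
V^2 = 1364.892
d = 1364.892 / (2 * 0.87)
d = 1364.892 / 1.74
d = 784.4 m

784.4


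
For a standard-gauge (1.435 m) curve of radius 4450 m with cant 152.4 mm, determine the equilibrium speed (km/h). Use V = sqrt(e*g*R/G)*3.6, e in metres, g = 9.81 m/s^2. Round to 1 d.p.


Convert cant: e = 152.4 mm = 0.1524 m
V_ms = sqrt(0.1524 * 9.81 * 4450 / 1.435)
V_ms = sqrt(4636.199164) = 68.0896 m/s
V = 68.0896 * 3.6 = 245.1 km/h

245.1


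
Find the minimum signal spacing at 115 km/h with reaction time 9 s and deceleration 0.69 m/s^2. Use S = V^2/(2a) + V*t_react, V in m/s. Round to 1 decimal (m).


V = 115 / 3.6 = 31.9444 m/s
Braking distance = 31.9444^2 / (2*0.69) = 739.4547 m
Sighting distance = 31.9444 * 9 = 287.5 m
S = 739.4547 + 287.5 = 1027.0 m

1027.0


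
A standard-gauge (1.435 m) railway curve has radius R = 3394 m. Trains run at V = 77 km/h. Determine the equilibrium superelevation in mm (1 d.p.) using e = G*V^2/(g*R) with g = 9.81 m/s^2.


Convert speed: V = 77 / 3.6 = 21.3889 m/s
Apply formula: e = 1.435 * 21.3889^2 / (9.81 * 3394)
e = 1.435 * 457.4846 / 33295.14
e = 0.019717 m = 19.7 mm

19.7


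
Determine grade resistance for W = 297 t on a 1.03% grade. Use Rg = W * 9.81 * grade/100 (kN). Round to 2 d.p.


Rg = W * 9.81 * grade / 100
Rg = 297 * 9.81 * 1.03 / 100
Rg = 2913.57 * 0.0103
Rg = 30.01 kN

30.01


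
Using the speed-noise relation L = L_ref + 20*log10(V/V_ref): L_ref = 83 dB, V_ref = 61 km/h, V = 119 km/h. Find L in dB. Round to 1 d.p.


V/V_ref = 119 / 61 = 1.95082
log10(1.95082) = 0.290217
20 * 0.290217 = 5.8043
L = 83 + 5.8043 = 88.8 dB

88.8


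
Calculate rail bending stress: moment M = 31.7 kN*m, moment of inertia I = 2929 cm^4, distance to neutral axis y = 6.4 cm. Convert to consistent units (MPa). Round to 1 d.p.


Convert units:
M = 31.7 kN*m = 31700000 N*mm
y = 6.4 cm = 64 mm
I = 2929 cm^4 = 29290000 mm^4
sigma = 31700000 * 64 / 29290000
sigma = 69.3 MPa

69.3


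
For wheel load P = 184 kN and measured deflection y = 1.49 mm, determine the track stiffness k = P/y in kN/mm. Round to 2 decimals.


Track stiffness k = P / y
k = 184 / 1.49
k = 123.49 kN/mm

123.49


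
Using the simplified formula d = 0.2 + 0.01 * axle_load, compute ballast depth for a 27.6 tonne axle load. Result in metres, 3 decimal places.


d = 0.2 + 0.01 * 27.6
d = 0.2 + 0.276
d = 0.476 m

0.476


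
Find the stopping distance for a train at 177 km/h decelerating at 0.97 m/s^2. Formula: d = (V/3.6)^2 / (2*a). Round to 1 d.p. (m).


Convert speed: V = 177 / 3.6 = 49.1667 m/s
V^2 = 2417.3611
d = 2417.3611 / (2 * 0.97)
d = 2417.3611 / 1.94
d = 1246.1 m

1246.1


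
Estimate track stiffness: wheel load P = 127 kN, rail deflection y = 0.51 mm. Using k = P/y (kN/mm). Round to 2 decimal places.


Track stiffness k = P / y
k = 127 / 0.51
k = 249.02 kN/mm

249.02


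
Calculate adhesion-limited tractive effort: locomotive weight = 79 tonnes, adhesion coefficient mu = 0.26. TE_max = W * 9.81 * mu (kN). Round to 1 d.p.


TE_max = W * g * mu
TE_max = 79 * 9.81 * 0.26
TE_max = 774.99 * 0.26
TE_max = 201.5 kN

201.5


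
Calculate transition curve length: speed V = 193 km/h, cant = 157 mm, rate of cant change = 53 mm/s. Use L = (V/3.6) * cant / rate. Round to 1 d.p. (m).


Convert speed: V = 193 / 3.6 = 53.6111 m/s
L = 53.6111 * 157 / 53
L = 8416.9444 / 53
L = 158.8 m

158.8


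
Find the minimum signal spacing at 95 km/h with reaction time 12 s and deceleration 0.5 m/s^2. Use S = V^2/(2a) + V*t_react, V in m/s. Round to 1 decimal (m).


V = 95 / 3.6 = 26.3889 m/s
Braking distance = 26.3889^2 / (2*0.5) = 696.3735 m
Sighting distance = 26.3889 * 12 = 316.6667 m
S = 696.3735 + 316.6667 = 1013.0 m

1013.0


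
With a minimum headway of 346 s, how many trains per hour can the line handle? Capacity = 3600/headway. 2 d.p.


Capacity = 3600 / headway
Capacity = 3600 / 346
Capacity = 10.40 trains/hour

10.40


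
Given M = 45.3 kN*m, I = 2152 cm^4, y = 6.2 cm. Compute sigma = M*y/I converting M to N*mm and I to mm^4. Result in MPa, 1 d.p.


Convert units:
M = 45.3 kN*m = 45300000 N*mm
y = 6.2 cm = 62 mm
I = 2152 cm^4 = 21520000 mm^4
sigma = 45300000 * 62 / 21520000
sigma = 130.5 MPa

130.5


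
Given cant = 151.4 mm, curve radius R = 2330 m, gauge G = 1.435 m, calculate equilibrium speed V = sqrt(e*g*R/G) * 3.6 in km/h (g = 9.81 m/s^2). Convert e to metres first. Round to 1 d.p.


Convert cant: e = 151.4 mm = 0.1514 m
V_ms = sqrt(0.1514 * 9.81 * 2330 / 1.435)
V_ms = sqrt(2411.564613) = 49.1077 m/s
V = 49.1077 * 3.6 = 176.8 km/h

176.8


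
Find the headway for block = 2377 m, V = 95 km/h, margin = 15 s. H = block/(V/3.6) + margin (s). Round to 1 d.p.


V = 95 / 3.6 = 26.3889 m/s
Block traversal time = 2377 / 26.3889 = 90.0758 s
Headway = 90.0758 + 15
Headway = 105.1 s

105.1


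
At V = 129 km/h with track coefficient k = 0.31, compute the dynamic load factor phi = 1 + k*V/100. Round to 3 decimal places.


phi = 1 + k * V / 100
phi = 1 + 0.31 * 129 / 100
phi = 1 + 0.3999
phi = 1.400

1.400


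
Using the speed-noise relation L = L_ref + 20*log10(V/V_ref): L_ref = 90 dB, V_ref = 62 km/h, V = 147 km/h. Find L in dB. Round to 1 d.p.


V/V_ref = 147 / 62 = 2.370968
log10(2.370968) = 0.374926
20 * 0.374926 = 7.4985
L = 90 + 7.4985 = 97.5 dB

97.5


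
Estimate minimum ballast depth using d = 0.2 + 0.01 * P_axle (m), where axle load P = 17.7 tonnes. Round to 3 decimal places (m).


d = 0.2 + 0.01 * 17.7
d = 0.2 + 0.177
d = 0.377 m

0.377


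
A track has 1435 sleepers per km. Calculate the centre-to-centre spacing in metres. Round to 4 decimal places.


Spacing = 1000 m / number of sleepers
Spacing = 1000 / 1435
Spacing = 0.6969 m

0.6969


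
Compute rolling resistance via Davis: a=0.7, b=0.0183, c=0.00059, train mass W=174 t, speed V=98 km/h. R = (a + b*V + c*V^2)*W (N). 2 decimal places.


b*V = 0.0183 * 98 = 1.7934
c*V^2 = 0.00059 * 9604 = 5.66636
R_per_t = 0.7 + 1.7934 + 5.66636 = 8.15976 N/t
R_total = 8.15976 * 174 = 1419.80 N

1419.80


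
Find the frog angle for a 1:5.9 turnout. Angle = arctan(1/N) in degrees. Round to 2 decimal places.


1/N = 1/5.9 = 0.169492
angle = arctan(0.169492) = 0.167896 rad
angle = 0.167896 * 180/pi = 9.62 degrees

9.62


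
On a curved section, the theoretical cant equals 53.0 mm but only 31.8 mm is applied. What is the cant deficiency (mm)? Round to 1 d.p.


Cant deficiency = equilibrium cant - actual cant
CD = 53.0 - 31.8
CD = 21.2 mm

21.2


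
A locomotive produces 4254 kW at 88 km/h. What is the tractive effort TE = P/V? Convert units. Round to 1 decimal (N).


Convert: P = 4254 kW = 4254000 W
V = 88 / 3.6 = 24.4444 m/s
TE = 4254000 / 24.4444
TE = 174027.3 N

174027.3


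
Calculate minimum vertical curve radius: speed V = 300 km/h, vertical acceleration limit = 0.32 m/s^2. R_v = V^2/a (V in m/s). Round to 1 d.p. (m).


Convert speed: V = 300 / 3.6 = 83.3333 m/s
V^2 = 6944.4444 m^2/s^2
R_v = 6944.4444 / 0.32
R_v = 21701.4 m

21701.4


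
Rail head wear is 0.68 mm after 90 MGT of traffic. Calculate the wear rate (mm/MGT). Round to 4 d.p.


Wear rate = total wear / cumulative tonnage
Rate = 0.68 / 90
Rate = 0.0076 mm/MGT

0.0076


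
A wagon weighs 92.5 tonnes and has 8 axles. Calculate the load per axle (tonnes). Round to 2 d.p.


Load per axle = total weight / number of axles
Load = 92.5 / 8
Load = 11.56 tonnes

11.56


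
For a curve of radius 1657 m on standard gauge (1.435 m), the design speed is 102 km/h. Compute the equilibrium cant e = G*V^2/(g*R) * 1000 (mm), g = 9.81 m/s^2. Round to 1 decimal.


Convert speed: V = 102 / 3.6 = 28.3333 m/s
Apply formula: e = 1.435 * 28.3333^2 / (9.81 * 1657)
e = 1.435 * 802.7778 / 16255.17
e = 0.070869 m = 70.9 mm

70.9


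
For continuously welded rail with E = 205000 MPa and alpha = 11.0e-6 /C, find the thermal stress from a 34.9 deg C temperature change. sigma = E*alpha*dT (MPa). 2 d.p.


sigma = E * alpha * dT
sigma = 205000 * 11.0e-6 * 34.9
sigma = 2.255 * 34.9
sigma = 78.70 MPa

78.70


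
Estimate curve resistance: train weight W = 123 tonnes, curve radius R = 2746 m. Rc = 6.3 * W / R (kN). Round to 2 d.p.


Rc = 6.3 * W / R
Rc = 6.3 * 123 / 2746
Rc = 774.9 / 2746
Rc = 0.28 kN

0.28


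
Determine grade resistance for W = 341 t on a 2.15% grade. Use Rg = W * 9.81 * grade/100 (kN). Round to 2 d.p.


Rg = W * 9.81 * grade / 100
Rg = 341 * 9.81 * 2.15 / 100
Rg = 3345.21 * 0.0215
Rg = 71.92 kN

71.92


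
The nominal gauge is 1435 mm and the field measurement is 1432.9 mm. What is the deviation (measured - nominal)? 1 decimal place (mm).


Deviation = measured - nominal
Deviation = 1432.9 - 1435
Deviation = -2.1 mm

-2.1


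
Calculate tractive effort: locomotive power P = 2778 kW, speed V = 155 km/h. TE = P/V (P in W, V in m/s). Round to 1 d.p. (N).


Convert: P = 2778 kW = 2778000 W
V = 155 / 3.6 = 43.0556 m/s
TE = 2778000 / 43.0556
TE = 64521.3 N

64521.3


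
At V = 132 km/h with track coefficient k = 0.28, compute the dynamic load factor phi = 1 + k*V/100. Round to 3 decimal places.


phi = 1 + k * V / 100
phi = 1 + 0.28 * 132 / 100
phi = 1 + 0.3696
phi = 1.370

1.370


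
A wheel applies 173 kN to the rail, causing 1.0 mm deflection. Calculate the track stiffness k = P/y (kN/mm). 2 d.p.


Track stiffness k = P / y
k = 173 / 1.0
k = 173.00 kN/mm

173.00


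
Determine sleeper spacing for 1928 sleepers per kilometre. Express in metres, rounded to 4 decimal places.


Spacing = 1000 m / number of sleepers
Spacing = 1000 / 1928
Spacing = 0.5187 m

0.5187


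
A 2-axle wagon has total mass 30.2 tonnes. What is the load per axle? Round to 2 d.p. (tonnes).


Load per axle = total weight / number of axles
Load = 30.2 / 2
Load = 15.10 tonnes

15.10


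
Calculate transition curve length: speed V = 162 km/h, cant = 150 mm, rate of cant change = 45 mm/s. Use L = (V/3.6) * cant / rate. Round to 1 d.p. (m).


Convert speed: V = 162 / 3.6 = 45.0 m/s
L = 45.0 * 150 / 45
L = 6750.0 / 45
L = 150.0 m

150.0


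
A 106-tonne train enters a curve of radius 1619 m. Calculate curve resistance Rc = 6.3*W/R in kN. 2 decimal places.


Rc = 6.3 * W / R
Rc = 6.3 * 106 / 1619
Rc = 667.8 / 1619
Rc = 0.41 kN

0.41


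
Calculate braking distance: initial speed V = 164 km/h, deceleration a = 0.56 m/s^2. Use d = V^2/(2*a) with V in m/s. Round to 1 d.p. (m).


Convert speed: V = 164 / 3.6 = 45.5556 m/s
V^2 = 2075.3086
d = 2075.3086 / (2 * 0.56)
d = 2075.3086 / 1.12
d = 1853.0 m

1853.0


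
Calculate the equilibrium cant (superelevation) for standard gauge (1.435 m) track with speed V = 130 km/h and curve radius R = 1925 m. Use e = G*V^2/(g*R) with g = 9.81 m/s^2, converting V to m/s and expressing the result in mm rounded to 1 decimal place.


Convert speed: V = 130 / 3.6 = 36.1111 m/s
Apply formula: e = 1.435 * 36.1111^2 / (9.81 * 1925)
e = 1.435 * 1304.0123 / 18884.25
e = 0.099091 m = 99.1 mm

99.1


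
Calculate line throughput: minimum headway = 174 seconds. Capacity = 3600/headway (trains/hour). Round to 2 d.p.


Capacity = 3600 / headway
Capacity = 3600 / 174
Capacity = 20.69 trains/hour

20.69


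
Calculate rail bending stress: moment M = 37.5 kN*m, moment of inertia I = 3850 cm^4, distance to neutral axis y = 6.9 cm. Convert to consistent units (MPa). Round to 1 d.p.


Convert units:
M = 37.5 kN*m = 37500000 N*mm
y = 6.9 cm = 69 mm
I = 3850 cm^4 = 38500000 mm^4
sigma = 37500000 * 69 / 38500000
sigma = 67.2 MPa

67.2


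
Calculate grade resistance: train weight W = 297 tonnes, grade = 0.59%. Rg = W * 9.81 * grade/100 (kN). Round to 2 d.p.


Rg = W * 9.81 * grade / 100
Rg = 297 * 9.81 * 0.59 / 100
Rg = 2913.57 * 0.0059
Rg = 17.19 kN

17.19


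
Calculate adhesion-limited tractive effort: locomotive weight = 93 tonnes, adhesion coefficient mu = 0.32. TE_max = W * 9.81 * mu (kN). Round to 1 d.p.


TE_max = W * g * mu
TE_max = 93 * 9.81 * 0.32
TE_max = 912.33 * 0.32
TE_max = 291.9 kN

291.9


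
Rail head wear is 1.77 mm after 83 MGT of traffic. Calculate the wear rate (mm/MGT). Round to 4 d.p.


Wear rate = total wear / cumulative tonnage
Rate = 1.77 / 83
Rate = 0.0213 mm/MGT

0.0213


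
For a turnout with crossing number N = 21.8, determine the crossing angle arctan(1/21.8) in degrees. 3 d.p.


1/N = 1/21.8 = 0.045872
angle = arctan(0.045872) = 0.045839 rad
angle = 0.045839 * 180/pi = 2.626 degrees

2.626


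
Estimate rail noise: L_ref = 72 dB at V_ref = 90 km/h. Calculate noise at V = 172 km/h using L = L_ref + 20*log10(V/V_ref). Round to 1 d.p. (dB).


V/V_ref = 172 / 90 = 1.911111
log10(1.911111) = 0.281286
20 * 0.281286 = 5.6257
L = 72 + 5.6257 = 77.6 dB

77.6


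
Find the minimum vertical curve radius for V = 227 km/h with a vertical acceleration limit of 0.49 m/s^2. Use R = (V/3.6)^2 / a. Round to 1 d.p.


Convert speed: V = 227 / 3.6 = 63.0556 m/s
V^2 = 3976.0031 m^2/s^2
R_v = 3976.0031 / 0.49
R_v = 8114.3 m

8114.3


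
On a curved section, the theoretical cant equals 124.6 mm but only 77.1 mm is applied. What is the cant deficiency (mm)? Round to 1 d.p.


Cant deficiency = equilibrium cant - actual cant
CD = 124.6 - 77.1
CD = 47.5 mm

47.5


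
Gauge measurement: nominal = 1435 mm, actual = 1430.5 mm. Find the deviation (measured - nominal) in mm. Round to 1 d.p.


Deviation = measured - nominal
Deviation = 1430.5 - 1435
Deviation = -4.5 mm

-4.5


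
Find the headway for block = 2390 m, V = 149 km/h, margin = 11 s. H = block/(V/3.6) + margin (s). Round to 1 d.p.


V = 149 / 3.6 = 41.3889 m/s
Block traversal time = 2390 / 41.3889 = 57.745 s
Headway = 57.745 + 11
Headway = 68.7 s

68.7


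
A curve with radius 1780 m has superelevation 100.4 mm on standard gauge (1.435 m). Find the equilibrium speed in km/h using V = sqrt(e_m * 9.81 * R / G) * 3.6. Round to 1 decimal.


Convert cant: e = 100.4 mm = 0.1004 m
V_ms = sqrt(0.1004 * 9.81 * 1780 / 1.435)
V_ms = sqrt(1221.717575) = 34.9531 m/s
V = 34.9531 * 3.6 = 125.8 km/h

125.8


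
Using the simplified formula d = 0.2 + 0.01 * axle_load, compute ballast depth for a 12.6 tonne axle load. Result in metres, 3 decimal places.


d = 0.2 + 0.01 * 12.6
d = 0.2 + 0.126
d = 0.326 m

0.326


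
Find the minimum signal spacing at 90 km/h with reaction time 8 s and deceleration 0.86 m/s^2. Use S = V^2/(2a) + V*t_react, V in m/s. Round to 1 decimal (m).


V = 90 / 3.6 = 25.0 m/s
Braking distance = 25.0^2 / (2*0.86) = 363.3721 m
Sighting distance = 25.0 * 8 = 200.0 m
S = 363.3721 + 200.0 = 563.4 m

563.4


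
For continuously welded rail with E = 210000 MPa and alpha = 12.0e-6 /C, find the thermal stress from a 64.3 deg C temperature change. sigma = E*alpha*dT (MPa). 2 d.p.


sigma = E * alpha * dT
sigma = 210000 * 12.0e-6 * 64.3
sigma = 2.52 * 64.3
sigma = 162.04 MPa

162.04


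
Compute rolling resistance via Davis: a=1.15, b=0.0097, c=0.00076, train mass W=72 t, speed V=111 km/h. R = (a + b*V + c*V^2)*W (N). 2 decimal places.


b*V = 0.0097 * 111 = 1.0767
c*V^2 = 0.00076 * 12321 = 9.36396
R_per_t = 1.15 + 1.0767 + 9.36396 = 11.59066 N/t
R_total = 11.59066 * 72 = 834.53 N

834.53


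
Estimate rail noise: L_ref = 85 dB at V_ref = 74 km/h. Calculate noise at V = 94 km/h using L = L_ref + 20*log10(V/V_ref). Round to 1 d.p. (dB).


V/V_ref = 94 / 74 = 1.27027
log10(1.27027) = 0.103896
20 * 0.103896 = 2.0779
L = 85 + 2.0779 = 87.1 dB

87.1


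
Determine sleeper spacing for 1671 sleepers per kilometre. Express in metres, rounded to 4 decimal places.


Spacing = 1000 m / number of sleepers
Spacing = 1000 / 1671
Spacing = 0.5984 m

0.5984


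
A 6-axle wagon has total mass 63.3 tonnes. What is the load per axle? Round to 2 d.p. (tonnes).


Load per axle = total weight / number of axles
Load = 63.3 / 6
Load = 10.55 tonnes

10.55


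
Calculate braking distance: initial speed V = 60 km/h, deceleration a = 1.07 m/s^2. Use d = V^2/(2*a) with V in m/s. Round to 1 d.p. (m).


Convert speed: V = 60 / 3.6 = 16.6667 m/s
V^2 = 277.7778
d = 277.7778 / (2 * 1.07)
d = 277.7778 / 2.14
d = 129.8 m

129.8


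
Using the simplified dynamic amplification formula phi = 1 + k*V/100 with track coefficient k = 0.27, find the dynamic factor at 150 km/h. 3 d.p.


phi = 1 + k * V / 100
phi = 1 + 0.27 * 150 / 100
phi = 1 + 0.405
phi = 1.405

1.405


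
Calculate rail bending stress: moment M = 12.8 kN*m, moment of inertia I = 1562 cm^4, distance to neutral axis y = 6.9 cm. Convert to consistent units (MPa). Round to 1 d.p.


Convert units:
M = 12.8 kN*m = 12800000 N*mm
y = 6.9 cm = 69 mm
I = 1562 cm^4 = 15620000 mm^4
sigma = 12800000 * 69 / 15620000
sigma = 56.5 MPa

56.5


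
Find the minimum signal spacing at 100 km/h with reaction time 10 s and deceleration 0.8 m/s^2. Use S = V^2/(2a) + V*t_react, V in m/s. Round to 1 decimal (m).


V = 100 / 3.6 = 27.7778 m/s
Braking distance = 27.7778^2 / (2*0.8) = 482.2531 m
Sighting distance = 27.7778 * 10 = 277.7778 m
S = 482.2531 + 277.7778 = 760.0 m

760.0


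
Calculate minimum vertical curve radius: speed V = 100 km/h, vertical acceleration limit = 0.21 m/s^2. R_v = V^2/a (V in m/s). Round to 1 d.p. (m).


Convert speed: V = 100 / 3.6 = 27.7778 m/s
V^2 = 771.6049 m^2/s^2
R_v = 771.6049 / 0.21
R_v = 3674.3 m

3674.3


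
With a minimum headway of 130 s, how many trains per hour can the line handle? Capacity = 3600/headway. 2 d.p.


Capacity = 3600 / headway
Capacity = 3600 / 130
Capacity = 27.69 trains/hour

27.69


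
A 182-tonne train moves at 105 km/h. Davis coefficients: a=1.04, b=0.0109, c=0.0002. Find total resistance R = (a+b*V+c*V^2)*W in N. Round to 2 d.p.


b*V = 0.0109 * 105 = 1.1445
c*V^2 = 0.0002 * 11025 = 2.205
R_per_t = 1.04 + 1.1445 + 2.205 = 4.3895 N/t
R_total = 4.3895 * 182 = 798.89 N

798.89


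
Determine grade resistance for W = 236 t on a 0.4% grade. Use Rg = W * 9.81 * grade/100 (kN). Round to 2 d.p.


Rg = W * 9.81 * grade / 100
Rg = 236 * 9.81 * 0.4 / 100
Rg = 2315.16 * 0.004
Rg = 9.26 kN

9.26


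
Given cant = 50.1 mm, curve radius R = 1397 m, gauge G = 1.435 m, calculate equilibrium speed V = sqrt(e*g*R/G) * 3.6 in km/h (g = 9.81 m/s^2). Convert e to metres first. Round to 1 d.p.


Convert cant: e = 50.1 mm = 0.0501 m
V_ms = sqrt(0.0501 * 9.81 * 1397 / 1.435)
V_ms = sqrt(478.466172) = 21.8739 m/s
V = 21.8739 * 3.6 = 78.7 km/h

78.7


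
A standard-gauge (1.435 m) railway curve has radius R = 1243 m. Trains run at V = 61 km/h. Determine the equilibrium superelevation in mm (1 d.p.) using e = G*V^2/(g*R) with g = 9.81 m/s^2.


Convert speed: V = 61 / 3.6 = 16.9444 m/s
Apply formula: e = 1.435 * 16.9444^2 / (9.81 * 1243)
e = 1.435 * 287.1142 / 12193.83
e = 0.033788 m = 33.8 mm

33.8


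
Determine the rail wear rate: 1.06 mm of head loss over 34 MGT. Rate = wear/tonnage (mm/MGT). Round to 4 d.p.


Wear rate = total wear / cumulative tonnage
Rate = 1.06 / 34
Rate = 0.0312 mm/MGT

0.0312
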